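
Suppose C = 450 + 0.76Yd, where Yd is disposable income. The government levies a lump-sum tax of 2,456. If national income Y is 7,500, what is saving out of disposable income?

Yd = Y − T = 7500 − 2456 = 5044
C = 450 + 0.76(5044) = 450 + 3833.44 = 4283.44
S = Yd − C = 5044 − 4283.44 = 760.56

S = 760.56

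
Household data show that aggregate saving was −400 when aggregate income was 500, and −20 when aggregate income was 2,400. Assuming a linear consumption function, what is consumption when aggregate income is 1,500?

C = 1700

MPS = ΔS/ΔY = (-20 − (-400))/(2400 − 500) = 380/1900 = 0.2
MPC = 1 − MPS = 0.8
Autonomous saving = -400 − 0.2(500) = -500, so a = 500
C = 500 + 0.8(1500) = 500 + 1200 = 1700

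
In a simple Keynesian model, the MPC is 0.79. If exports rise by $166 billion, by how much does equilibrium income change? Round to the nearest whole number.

ΔY ≈ 790

The multiplier is 1/(1 − MPC) = 1/0.21.
ΔY = 166/0.21 = 790.48 ≈ 790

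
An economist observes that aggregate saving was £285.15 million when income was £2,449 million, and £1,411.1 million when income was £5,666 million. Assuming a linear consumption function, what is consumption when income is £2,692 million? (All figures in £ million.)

MPS = ΔS/ΔY = (1411.1 − 285.15)/(5666 − 2449) = 1125.95/3217 = 0.35
MPC = 1 − MPS = 0.65
Autonomous saving = 285.15 − 0.35(2449) = -572, so a = 572
C = 572 + 0.65(2692) = 572 + 1749.8 = 2321.8

C = 2321.8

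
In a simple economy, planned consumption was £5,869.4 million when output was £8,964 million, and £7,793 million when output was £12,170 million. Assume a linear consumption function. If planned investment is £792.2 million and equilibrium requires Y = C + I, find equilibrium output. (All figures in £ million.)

MPC = (7793 − 5869.4)/(12170 − 8964) = 1923.6/3206 = 0.6
a = 5869.4 − 0.6(8964) = 491
Equilibrium: Y = 491 + 0.6Y + 792.2
0.4Y = 1283.2, so Y = 1283.2/0.4 = 3208

Y = 3208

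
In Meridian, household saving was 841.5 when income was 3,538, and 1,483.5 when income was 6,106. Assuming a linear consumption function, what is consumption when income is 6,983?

MPS = ΔS/ΔY = (1483.5 − 841.5)/(6106 − 3538) = 642/2568 = 0.25
MPC = 1 − MPS = 0.75
Autonomous saving = 841.5 − 0.25(3538) = -43, so a = 43
C = 43 + 0.75(6983) = 43 + 5237.25 = 5280.25

C = 5280.25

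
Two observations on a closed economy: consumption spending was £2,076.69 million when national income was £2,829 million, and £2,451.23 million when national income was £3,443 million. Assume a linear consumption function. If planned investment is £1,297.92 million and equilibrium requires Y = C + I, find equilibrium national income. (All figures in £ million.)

MPC = (2451.23 − 2076.69)/(3443 − 2829) = 374.54/614 = 0.61
a = 2076.69 − 0.61(2829) = 351
Equilibrium: Y = 351 + 0.61Y + 1297.92
0.39Y = 1648.92, so Y = 1648.92/0.39 = 4228

Y = 4228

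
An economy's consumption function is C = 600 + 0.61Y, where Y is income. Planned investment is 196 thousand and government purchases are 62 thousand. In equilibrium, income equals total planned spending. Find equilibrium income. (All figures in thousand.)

Y = 2200

Y = C + I + G = 600 + 0.61Y + 196 + 62
Y − 0.61Y = 858
0.39Y = 858, so Y = 858/0.39 = 2200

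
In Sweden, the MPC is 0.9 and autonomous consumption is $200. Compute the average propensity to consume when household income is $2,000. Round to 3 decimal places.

C = 200 + 0.9(2000) = 2000
APC = C/Y = 2000/2000 = 1.000

APC = 1.000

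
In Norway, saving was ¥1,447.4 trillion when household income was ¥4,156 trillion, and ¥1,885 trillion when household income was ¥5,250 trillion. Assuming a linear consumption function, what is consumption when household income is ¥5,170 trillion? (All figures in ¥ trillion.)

C = 3317

MPS = ΔS/ΔY = (1885 − 1447.4)/(5250 − 4156) = 437.6/1094 = 0.4
MPC = 1 − MPS = 0.6
Autonomous saving = 1447.4 − 0.4(4156) = -215, so a = 215
C = 215 + 0.6(5170) = 215 + 3102 = 3317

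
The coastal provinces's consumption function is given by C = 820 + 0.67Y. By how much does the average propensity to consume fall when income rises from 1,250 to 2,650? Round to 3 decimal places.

ΔAPC = 0.347

At Y = 1250: C = 820 + 0.67(1250) = 1657.5, APC = 1657.5/1250 = 1.3260
At Y = 2650: C = 2595.5, APC = 2595.5/2650 = 0.9794
Fall in APC = 1.3260 − 0.9794 = 0.3466 ≈ 0.347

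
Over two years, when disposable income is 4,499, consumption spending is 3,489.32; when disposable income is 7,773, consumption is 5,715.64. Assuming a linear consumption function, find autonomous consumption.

a = 430

MPC = ΔC/ΔY = (5715.64 − 3489.32)/(7773 − 4499) = 2226.32/3274 = 0.68
a = C − MPC·Y = 3489.32 − 0.68(4499) = 3489.32 − 3059.32 = 430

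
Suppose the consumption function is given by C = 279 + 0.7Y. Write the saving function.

S = -279 + 0.3Y

S = Y − C = Y − (279 + 0.7Y) = -279 + (1 − 0.7)Y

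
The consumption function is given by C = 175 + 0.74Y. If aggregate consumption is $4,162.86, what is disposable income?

Y = 5389

175 + 0.74Y = 4162.86
0.74Y = 3987.86, so Y = 3987.86/0.74 = 5389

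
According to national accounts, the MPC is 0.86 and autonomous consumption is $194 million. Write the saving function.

S = Y − C = Y − (194 + 0.86Y) = -194 + (1 − 0.86)Y

S = -194 + 0.14Y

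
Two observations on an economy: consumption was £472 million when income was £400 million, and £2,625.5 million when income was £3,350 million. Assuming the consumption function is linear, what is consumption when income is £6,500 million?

C = 4925

MPC = (2625.5 − 472)/(3350 − 400) = 2153.5/2950 = 0.73
a = 472 − 0.73(400) = 472 − 292 = 180
C = 180 + 0.73(6500) = 180 + 4745 = 4925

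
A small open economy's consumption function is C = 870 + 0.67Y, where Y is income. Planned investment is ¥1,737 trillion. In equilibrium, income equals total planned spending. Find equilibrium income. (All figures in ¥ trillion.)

Y = 7900

Y = C + I = 870 + 0.67Y + 1737
Y − 0.67Y = 2607
0.33Y = 2607, so Y = 2607/0.33 = 7900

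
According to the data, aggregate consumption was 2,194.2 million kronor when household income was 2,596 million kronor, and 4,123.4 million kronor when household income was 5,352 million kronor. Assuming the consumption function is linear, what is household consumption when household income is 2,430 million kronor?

C = 2078

MPC = (4123.4 − 2194.2)/(5352 − 2596) = 1929.2/2756 = 0.7
a = 2194.2 − 0.7(2596) = 2194.2 − 1817.2 = 377
C = 377 + 0.7(2430) = 377 + 1701 = 2078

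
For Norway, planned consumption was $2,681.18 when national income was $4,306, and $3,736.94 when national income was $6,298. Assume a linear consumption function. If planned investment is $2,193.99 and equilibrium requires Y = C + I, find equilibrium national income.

Y = 5517

MPC = (3736.94 − 2681.18)/(6298 − 4306) = 1055.76/1992 = 0.53
a = 2681.18 − 0.53(4306) = 399
Equilibrium: Y = 399 + 0.53Y + 2193.99
0.47Y = 2592.99, so Y = 2592.99/0.47 = 5517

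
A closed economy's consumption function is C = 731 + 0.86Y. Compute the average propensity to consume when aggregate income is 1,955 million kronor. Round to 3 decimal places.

C = 731 + 0.86(1955) = 2412.3
APC = C/Y = 2412.3/1955 = 1.234

APC = 1.234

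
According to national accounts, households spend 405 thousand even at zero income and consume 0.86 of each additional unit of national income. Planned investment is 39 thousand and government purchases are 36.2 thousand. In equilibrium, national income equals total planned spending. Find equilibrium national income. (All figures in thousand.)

Y = C + I + G = 405 + 0.86Y + 39 + 36.2
Y − 0.86Y = 480.2
0.14Y = 480.2, so Y = 480.2/0.14 = 3430

Y = 3430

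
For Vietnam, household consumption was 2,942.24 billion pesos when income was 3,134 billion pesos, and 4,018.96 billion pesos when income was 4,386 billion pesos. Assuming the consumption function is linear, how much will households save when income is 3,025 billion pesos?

S = 176.5

MPC = (4018.96 − 2942.24)/(4386 − 3134) = 1076.72/1252 = 0.86
a = 2942.24 − 0.86(3134) = 2942.24 − 2695.24 = 247
C = 247 + 0.86(3025) = 2848.5
S = 3025 − 2848.5 = 176.5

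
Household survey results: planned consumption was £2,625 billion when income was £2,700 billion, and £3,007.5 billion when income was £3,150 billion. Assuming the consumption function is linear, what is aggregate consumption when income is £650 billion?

C = 882.5

MPC = (3007.5 − 2625)/(3150 − 2700) = 382.5/450 = 0.85
a = 2625 − 0.85(2700) = 2625 − 2295 = 330
C = 330 + 0.85(650) = 330 + 552.5 = 882.5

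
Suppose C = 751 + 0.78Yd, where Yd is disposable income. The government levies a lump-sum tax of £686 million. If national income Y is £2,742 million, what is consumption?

Yd = Y − T = 2742 − 686 = 2056
C = 751 + 0.78(2056) = 751 + 1603.68 = 2354.68

C = 2354.68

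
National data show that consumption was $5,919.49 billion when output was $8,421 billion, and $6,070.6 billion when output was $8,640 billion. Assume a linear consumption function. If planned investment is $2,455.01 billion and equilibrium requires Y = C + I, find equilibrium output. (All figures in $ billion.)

Y = 8271

MPC = (6070.6 − 5919.49)/(8640 − 8421) = 151.11/219 = 0.69
a = 5919.49 − 0.69(8421) = 109
Equilibrium: Y = 109 + 0.69Y + 2455.01
0.31Y = 2564.01, so Y = 2564.01/0.31 = 8271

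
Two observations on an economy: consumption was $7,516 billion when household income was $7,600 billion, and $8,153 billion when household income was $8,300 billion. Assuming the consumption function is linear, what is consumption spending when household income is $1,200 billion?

MPC = (8153 − 7516)/(8300 − 7600) = 637/700 = 0.91
a = 7516 − 0.91(7600) = 7516 − 6916 = 600
C = 600 + 0.91(1200) = 600 + 1092 = 1692

C = 1692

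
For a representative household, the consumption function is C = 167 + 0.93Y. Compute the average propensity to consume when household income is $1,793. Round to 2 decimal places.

C = 167 + 0.93(1793) = 1834.49
APC = C/Y = 1834.49/1793 = 1.02

APC = 1.02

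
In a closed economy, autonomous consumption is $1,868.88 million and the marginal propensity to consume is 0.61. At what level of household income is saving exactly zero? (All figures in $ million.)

Y = 4792

At break-even, C = Y: 1868.88 + 0.61Y = Y
0.39Y = 1868.88, so Y = 1868.88/0.39 = 4792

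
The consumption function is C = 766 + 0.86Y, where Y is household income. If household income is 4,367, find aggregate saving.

C = 766 + 0.86(4367) = 766 + 3755.62 = 4521.62
S = Y − C = 4367 − 4521.62 = -154.62

S = -154.62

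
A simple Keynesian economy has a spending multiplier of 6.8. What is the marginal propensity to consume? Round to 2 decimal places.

k = 1/(1 − MPC), so 1 − MPC = 1/k = 1/6.8 = 0.1471
MPC = 1 − 0.1471 = 0.85

MPC = 0.85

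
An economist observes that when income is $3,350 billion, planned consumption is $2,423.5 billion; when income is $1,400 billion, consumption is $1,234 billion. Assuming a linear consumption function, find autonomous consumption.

MPC = ΔC/ΔY = (2423.5 − 1234)/(3350 − 1400) = 1189.5/1950 = 0.61
a = C − MPC·Y = 1234 − 0.61(1400) = 1234 − 854 = 380

a = 380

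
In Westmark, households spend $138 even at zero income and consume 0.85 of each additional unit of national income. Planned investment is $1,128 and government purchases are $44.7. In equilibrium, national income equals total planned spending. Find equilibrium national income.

Y = C + I + G = 138 + 0.85Y + 1128 + 44.7
Y − 0.85Y = 1310.7
0.15Y = 1310.7, so Y = 1310.7/0.15 = 8738

Y = 8738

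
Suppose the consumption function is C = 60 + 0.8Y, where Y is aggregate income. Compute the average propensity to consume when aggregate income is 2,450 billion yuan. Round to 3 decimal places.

C = 60 + 0.8(2450) = 2020
APC = C/Y = 2020/2450 = 0.824

APC = 0.824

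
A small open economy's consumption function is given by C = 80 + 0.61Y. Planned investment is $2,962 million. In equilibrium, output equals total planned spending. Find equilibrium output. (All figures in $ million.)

Y = 7800

Y = C + I = 80 + 0.61Y + 2962
Y − 0.61Y = 3042
0.39Y = 3042, so Y = 3042/0.39 = 7800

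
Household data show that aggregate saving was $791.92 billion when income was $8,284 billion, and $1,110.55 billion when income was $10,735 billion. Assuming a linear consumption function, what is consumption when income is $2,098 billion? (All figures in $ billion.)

C = 2110.26

MPS = ΔS/ΔY = (1110.55 − 791.92)/(10735 − 8284) = 318.63/2451 = 0.13
MPC = 1 − MPS = 0.87
Autonomous saving = 791.92 − 0.13(8284) = -285, so a = 285
C = 285 + 0.87(2098) = 285 + 1825.26 = 2110.26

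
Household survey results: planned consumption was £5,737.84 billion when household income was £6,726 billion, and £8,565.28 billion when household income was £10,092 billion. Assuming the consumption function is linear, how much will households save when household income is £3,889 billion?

MPC = (8565.28 − 5737.84)/(10092 − 6726) = 2827.44/3366 = 0.84
a = 5737.84 − 0.84(6726) = 5737.84 − 5649.84 = 88
C = 88 + 0.84(3889) = 3354.76
S = 3889 − 3354.76 = 534.24

S = 534.24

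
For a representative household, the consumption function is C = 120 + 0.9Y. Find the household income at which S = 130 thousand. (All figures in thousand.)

S = Y − C = -120 + 0.1Y
-120 + 0.1Y = 130, so 0.1Y = 250 and Y = 2500

Y = 2500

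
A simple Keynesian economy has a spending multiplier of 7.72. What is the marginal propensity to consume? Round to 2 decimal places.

k = 1/(1 − MPC), so 1 − MPC = 1/k = 1/7.72 = 0.1295
MPC = 1 − 0.1295 = 0.87

MPC = 0.87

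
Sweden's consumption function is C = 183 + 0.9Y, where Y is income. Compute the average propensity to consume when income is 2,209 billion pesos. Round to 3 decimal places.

APC = 0.983

C = 183 + 0.9(2209) = 2171.1
APC = C/Y = 2171.1/2209 = 0.983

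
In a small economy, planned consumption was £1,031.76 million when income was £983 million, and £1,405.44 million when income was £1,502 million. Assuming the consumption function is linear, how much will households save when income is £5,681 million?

S = 1266.68

MPC = (1405.44 − 1031.76)/(1502 − 983) = 373.68/519 = 0.72
a = 1031.76 − 0.72(983) = 1031.76 − 707.76 = 324
C = 324 + 0.72(5681) = 4414.32
S = 5681 − 4414.32 = 1266.68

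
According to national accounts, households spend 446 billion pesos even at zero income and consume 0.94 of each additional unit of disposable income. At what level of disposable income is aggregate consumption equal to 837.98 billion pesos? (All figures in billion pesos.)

Y = 417

446 + 0.94Y = 837.98
0.94Y = 391.98, so Y = 391.98/0.94 = 417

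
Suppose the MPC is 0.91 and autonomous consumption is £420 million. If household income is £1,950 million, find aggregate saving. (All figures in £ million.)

C = 420 + 0.91(1950) = 420 + 1774.5 = 2194.5
S = Y − C = 1950 − 2194.5 = -244.5

S = -244.5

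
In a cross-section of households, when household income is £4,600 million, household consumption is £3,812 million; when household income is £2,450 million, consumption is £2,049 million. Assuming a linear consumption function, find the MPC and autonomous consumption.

MPC = 0.82; a = 40

MPC = ΔC/ΔY = (3812 − 2049)/(4600 − 2450) = 1763/2150 = 0.82
a = C − MPC·Y = 2049 − 0.82(2450) = 2049 − 2009 = 40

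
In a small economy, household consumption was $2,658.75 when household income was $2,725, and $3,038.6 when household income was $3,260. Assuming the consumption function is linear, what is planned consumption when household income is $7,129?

MPC = (3038.6 − 2658.75)/(3260 − 2725) = 379.85/535 = 0.71
a = 2658.75 − 0.71(2725) = 2658.75 − 1934.75 = 724
C = 724 + 0.71(7129) = 724 + 5061.59 = 5785.59

C = 5785.59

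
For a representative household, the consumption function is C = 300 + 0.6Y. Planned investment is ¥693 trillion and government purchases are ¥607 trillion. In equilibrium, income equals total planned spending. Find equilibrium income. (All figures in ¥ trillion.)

Y = 4000

Y = C + I + G = 300 + 0.6Y + 693 + 607
Y − 0.6Y = 1600
0.4Y = 1600, so Y = 1600/0.4 = 4000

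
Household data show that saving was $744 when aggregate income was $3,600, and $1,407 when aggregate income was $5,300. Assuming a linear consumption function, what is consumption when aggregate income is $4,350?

C = 3313.5

MPS = ΔS/ΔY = (1407 − 744)/(5300 − 3600) = 663/1700 = 0.39
MPC = 1 − MPS = 0.61
Autonomous saving = 744 − 0.39(3600) = -660, so a = 660
C = 660 + 0.61(4350) = 660 + 2653.5 = 3313.5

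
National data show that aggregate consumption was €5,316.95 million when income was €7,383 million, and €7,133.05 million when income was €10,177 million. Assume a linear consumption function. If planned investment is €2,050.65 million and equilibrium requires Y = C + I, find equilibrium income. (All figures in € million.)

MPC = (7133.05 − 5316.95)/(10177 − 7383) = 1816.1/2794 = 0.65
a = 5316.95 − 0.65(7383) = 518
Equilibrium: Y = 518 + 0.65Y + 2050.65
0.35Y = 2568.65, so Y = 2568.65/0.35 = 7339

Y = 7339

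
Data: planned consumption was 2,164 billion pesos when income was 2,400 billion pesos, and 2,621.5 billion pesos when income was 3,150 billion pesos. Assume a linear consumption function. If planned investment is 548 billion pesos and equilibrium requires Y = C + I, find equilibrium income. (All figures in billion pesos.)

MPC = (2621.5 − 2164)/(3150 − 2400) = 457.5/750 = 0.61
a = 2164 − 0.61(2400) = 700
Equilibrium: Y = 700 + 0.61Y + 548
0.39Y = 1248, so Y = 1248/0.39 = 3200

Y = 3200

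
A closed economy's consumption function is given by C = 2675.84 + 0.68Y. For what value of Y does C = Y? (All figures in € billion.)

At break-even, C = Y: 2675.84 + 0.68Y = Y
0.32Y = 2675.84, so Y = 2675.84/0.32 = 8362

Y = 8362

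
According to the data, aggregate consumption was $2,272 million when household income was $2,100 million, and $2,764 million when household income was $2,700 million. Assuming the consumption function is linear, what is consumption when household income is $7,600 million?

C = 6782

MPC = (2764 − 2272)/(2700 − 2100) = 492/600 = 0.82
a = 2272 − 0.82(2100) = 2272 − 1722 = 550
C = 550 + 0.82(7600) = 550 + 6232 = 6782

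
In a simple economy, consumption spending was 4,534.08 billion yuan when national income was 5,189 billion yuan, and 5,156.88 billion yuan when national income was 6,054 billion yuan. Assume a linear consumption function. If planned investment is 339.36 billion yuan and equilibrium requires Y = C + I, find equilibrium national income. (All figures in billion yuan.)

MPC = (5156.88 − 4534.08)/(6054 − 5189) = 622.8/865 = 0.72
a = 4534.08 − 0.72(5189) = 798
Equilibrium: Y = 798 + 0.72Y + 339.36
0.28Y = 1137.36, so Y = 1137.36/0.28 = 4062

Y = 4062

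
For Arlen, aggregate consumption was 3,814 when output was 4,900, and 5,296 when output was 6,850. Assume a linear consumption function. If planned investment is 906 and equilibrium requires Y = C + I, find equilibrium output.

MPC = (5296 − 3814)/(6850 − 4900) = 1482/1950 = 0.76
a = 3814 − 0.76(4900) = 90
Equilibrium: Y = 90 + 0.76Y + 906
0.24Y = 996, so Y = 996/0.24 = 4150

Y = 4150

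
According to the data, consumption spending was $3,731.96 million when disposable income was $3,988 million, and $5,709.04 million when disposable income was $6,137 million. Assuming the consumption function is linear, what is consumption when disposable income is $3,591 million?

MPC = (5709.04 − 3731.96)/(6137 − 3988) = 1977.08/2149 = 0.92
a = 3731.96 − 0.92(3988) = 3731.96 − 3668.96 = 63
C = 63 + 0.92(3591) = 63 + 3303.72 = 3366.72

C = 3366.72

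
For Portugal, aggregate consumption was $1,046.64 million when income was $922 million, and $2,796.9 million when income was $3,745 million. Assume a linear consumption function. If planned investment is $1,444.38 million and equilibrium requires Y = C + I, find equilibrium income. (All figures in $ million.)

MPC = (2796.9 − 1046.64)/(3745 − 922) = 1750.26/2823 = 0.62
a = 1046.64 − 0.62(922) = 475
Equilibrium: Y = 475 + 0.62Y + 1444.38
0.38Y = 1919.38, so Y = 1919.38/0.38 = 5051

Y = 5051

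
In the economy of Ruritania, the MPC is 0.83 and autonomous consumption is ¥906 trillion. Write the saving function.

S = -906 + 0.17Y

S = Y − C = Y − (906 + 0.83Y) = -906 + (1 − 0.83)Y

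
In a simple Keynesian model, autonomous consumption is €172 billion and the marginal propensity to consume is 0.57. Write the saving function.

S = Y − C = Y − (172 + 0.57Y) = -172 + (1 − 0.57)Y

S = -172 + 0.43Y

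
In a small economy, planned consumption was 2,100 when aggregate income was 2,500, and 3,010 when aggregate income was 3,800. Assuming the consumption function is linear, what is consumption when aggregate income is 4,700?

C = 3640

MPC = (3010 − 2100)/(3800 − 2500) = 910/1300 = 0.7
a = 2100 − 0.7(2500) = 2100 − 1750 = 350
C = 350 + 0.7(4700) = 350 + 3290 = 3640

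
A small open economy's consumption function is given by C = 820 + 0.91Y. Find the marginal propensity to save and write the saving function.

MPS = 1 − MPC = 1 − 0.91 = 0.09
S = Y − C = -820 + 0.09Y

MPS = 0.09; S = -820 + 0.09Y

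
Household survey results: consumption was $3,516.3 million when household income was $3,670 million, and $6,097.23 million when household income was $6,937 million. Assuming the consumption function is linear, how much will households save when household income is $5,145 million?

S = 463.45

MPC = (6097.23 − 3516.3)/(6937 − 3670) = 2580.93/3267 = 0.79
a = 3516.3 − 0.79(3670) = 3516.3 − 2899.3 = 617
C = 617 + 0.79(5145) = 4681.55
S = 5145 − 4681.55 = 463.45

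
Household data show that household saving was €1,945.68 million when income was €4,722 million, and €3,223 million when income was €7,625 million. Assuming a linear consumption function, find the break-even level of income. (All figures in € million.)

Y = 300

MPS = ΔS/ΔY = (3223 − 1945.68)/(7625 − 4722) = 1277.32/2903 = 0.44
MPC = 1 − MPS = 0.56
From S(4722) = 1945.68: −a + 0.44(4722) = 1945.68, so a = 2077.68 − 1945.68 = 132
Break-even (S = 0): Y = a/MPS = 132/0.44 = 300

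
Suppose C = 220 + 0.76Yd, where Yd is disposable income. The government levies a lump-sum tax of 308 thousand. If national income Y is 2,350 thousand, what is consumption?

C = 1771.92

Yd = Y − T = 2350 − 308 = 2042
C = 220 + 0.76(2042) = 220 + 1551.92 = 1771.92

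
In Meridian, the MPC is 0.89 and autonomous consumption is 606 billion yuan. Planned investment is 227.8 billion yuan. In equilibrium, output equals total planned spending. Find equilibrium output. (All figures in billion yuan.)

Y = 7580

Y = C + I = 606 + 0.89Y + 227.8
Y − 0.89Y = 833.8
0.11Y = 833.8, so Y = 833.8/0.11 = 7580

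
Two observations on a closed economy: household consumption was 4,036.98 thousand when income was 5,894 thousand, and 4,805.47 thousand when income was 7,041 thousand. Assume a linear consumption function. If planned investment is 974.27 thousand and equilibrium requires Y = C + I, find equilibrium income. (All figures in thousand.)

MPC = (4805.47 − 4036.98)/(7041 − 5894) = 768.49/1147 = 0.67
a = 4036.98 − 0.67(5894) = 88
Equilibrium: Y = 88 + 0.67Y + 974.27
0.33Y = 1062.27, so Y = 1062.27/0.33 = 3219

Y = 3219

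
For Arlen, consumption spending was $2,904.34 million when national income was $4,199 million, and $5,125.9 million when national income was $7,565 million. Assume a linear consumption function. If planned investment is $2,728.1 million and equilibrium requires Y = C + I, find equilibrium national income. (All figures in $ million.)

Y = 8415

MPC = (5125.9 − 2904.34)/(7565 − 4199) = 2221.56/3366 = 0.66
a = 2904.34 − 0.66(4199) = 133
Equilibrium: Y = 133 + 0.66Y + 2728.1
0.34Y = 2861.1, so Y = 2861.1/0.34 = 8415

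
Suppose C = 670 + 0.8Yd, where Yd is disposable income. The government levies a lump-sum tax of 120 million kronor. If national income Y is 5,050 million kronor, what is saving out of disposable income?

Yd = Y − T = 5050 − 120 = 4930
C = 670 + 0.8(4930) = 670 + 3944 = 4614
S = Yd − C = 4930 − 4614 = 316

S = 316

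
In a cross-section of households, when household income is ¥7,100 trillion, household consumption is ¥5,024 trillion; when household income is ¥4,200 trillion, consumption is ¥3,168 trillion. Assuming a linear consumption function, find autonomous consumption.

MPC = ΔC/ΔY = (5024 − 3168)/(7100 − 4200) = 1856/2900 = 0.64
a = C − MPC·Y = 3168 − 0.64(4200) = 3168 − 2688 = 480

a = 480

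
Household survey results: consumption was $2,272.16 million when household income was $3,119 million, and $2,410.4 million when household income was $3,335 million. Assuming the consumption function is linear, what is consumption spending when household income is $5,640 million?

C = 3885.6

MPC = (2410.4 − 2272.16)/(3335 − 3119) = 138.24/216 = 0.64
a = 2272.16 − 0.64(3119) = 2272.16 − 1996.16 = 276
C = 276 + 0.64(5640) = 276 + 3609.6 = 3885.6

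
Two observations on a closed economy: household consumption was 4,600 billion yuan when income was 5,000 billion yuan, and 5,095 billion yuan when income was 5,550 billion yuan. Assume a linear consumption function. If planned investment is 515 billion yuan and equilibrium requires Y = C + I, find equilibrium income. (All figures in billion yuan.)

Y = 6150

MPC = (5095 − 4600)/(5550 − 5000) = 495/550 = 0.9
a = 4600 − 0.9(5000) = 100
Equilibrium: Y = 100 + 0.9Y + 515
0.1Y = 615, so Y = 615/0.1 = 6150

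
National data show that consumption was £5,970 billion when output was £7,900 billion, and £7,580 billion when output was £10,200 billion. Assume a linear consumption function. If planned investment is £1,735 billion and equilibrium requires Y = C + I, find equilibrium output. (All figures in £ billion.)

Y = 7250

MPC = (7580 − 5970)/(10200 − 7900) = 1610/2300 = 0.7
a = 5970 − 0.7(7900) = 440
Equilibrium: Y = 440 + 0.7Y + 1735
0.3Y = 2175, so Y = 2175/0.3 = 7250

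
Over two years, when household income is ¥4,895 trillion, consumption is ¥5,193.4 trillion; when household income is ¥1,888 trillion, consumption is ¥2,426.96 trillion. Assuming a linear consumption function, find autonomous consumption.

a = 690

MPC = ΔC/ΔY = (5193.4 − 2426.96)/(4895 − 1888) = 2766.44/3007 = 0.92
a = C − MPC·Y = 2426.96 − 0.92(1888) = 2426.96 − 1736.96 = 690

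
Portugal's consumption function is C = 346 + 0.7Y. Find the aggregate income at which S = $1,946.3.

S = Y − C = -346 + 0.3Y
-346 + 0.3Y = 1946.3, so 0.3Y = 2292.3 and Y = 7641

Y = 7641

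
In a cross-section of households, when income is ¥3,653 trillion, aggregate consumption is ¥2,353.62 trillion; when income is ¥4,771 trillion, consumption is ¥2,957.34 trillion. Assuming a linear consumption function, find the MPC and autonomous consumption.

MPC = 0.54; a = 381

MPC = ΔC/ΔY = (2957.34 − 2353.62)/(4771 − 3653) = 603.72/1118 = 0.54
a = C − MPC·Y = 2353.62 − 0.54(3653) = 2353.62 − 1972.62 = 381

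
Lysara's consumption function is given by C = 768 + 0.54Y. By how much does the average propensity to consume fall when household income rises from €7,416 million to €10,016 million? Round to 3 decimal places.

At Y = 7416: C = 768 + 0.54(7416) = 4772.64, APC = 4772.64/7416 = 0.6436
At Y = 10016: C = 6176.64, APC = 6176.64/10016 = 0.6167
Fall in APC = 0.6436 − 0.6167 = 0.0269 ≈ 0.027

ΔAPC = 0.027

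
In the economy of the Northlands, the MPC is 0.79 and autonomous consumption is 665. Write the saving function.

S = -665 + 0.21Y

S = Y − C = Y − (665 + 0.79Y) = -665 + (1 − 0.79)Y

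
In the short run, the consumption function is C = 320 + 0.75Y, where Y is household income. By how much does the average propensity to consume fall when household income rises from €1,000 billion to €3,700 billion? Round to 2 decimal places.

At Y = 1000: C = 320 + 0.75(1000) = 1070, APC = 1070/1000 = 1.070
At Y = 3700: C = 3095, APC = 3095/3700 = 0.836
Fall in APC = 1.070 − 0.836 = 0.234 ≈ 0.23

ΔAPC = 0.23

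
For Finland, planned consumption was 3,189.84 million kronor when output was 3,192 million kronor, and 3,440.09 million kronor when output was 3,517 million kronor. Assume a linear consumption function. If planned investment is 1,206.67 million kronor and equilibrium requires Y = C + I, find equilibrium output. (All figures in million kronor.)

Y = 8429

MPC = (3440.09 − 3189.84)/(3517 − 3192) = 250.25/325 = 0.77
a = 3189.84 − 0.77(3192) = 732
Equilibrium: Y = 732 + 0.77Y + 1206.67
0.23Y = 1938.67, so Y = 1938.67/0.23 = 8429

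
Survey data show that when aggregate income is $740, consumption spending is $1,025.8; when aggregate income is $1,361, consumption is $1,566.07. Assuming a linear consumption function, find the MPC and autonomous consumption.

MPC = ΔC/ΔY = (1566.07 − 1025.8)/(1361 − 740) = 540.27/621 = 0.87
a = C − MPC·Y = 1025.8 − 0.87(740) = 1025.8 − 643.8 = 382

MPC = 0.87; a = 382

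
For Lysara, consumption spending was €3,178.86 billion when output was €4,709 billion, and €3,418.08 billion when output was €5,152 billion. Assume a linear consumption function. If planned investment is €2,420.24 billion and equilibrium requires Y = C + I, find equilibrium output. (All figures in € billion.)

Y = 6644

MPC = (3418.08 − 3178.86)/(5152 − 4709) = 239.22/443 = 0.54
a = 3178.86 − 0.54(4709) = 636
Equilibrium: Y = 636 + 0.54Y + 2420.24
0.46Y = 3056.24, so Y = 3056.24/0.46 = 6644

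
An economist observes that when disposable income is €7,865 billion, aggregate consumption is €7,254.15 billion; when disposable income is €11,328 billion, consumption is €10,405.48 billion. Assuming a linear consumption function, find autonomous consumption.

a = 97

MPC = ΔC/ΔY = (10405.48 − 7254.15)/(11328 − 7865) = 3151.33/3463 = 0.91
a = C − MPC·Y = 7254.15 − 0.91(7865) = 7254.15 − 7157.15 = 97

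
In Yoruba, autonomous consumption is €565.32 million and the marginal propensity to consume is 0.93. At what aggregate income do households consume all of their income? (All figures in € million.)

Y = 8076

At break-even, C = Y: 565.32 + 0.93Y = Y
0.07Y = 565.32, so Y = 565.32/0.07 = 8076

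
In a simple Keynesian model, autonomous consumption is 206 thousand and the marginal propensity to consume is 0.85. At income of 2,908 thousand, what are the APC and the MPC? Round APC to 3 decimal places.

MPC = 0.85 (the slope of the consumption function)
C = 206 + 0.85(2908) = 2677.8, so APC = 2677.8/2908 = 0.921

APC = 0.921; MPC = 0.85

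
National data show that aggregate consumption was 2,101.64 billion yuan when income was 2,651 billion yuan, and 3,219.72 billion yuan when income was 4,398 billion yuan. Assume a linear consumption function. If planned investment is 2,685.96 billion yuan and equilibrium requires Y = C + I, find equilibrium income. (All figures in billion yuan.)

MPC = (3219.72 − 2101.64)/(4398 − 2651) = 1118.08/1747 = 0.64
a = 2101.64 − 0.64(2651) = 405
Equilibrium: Y = 405 + 0.64Y + 2685.96
0.36Y = 3090.96, so Y = 3090.96/0.36 = 8586

Y = 8586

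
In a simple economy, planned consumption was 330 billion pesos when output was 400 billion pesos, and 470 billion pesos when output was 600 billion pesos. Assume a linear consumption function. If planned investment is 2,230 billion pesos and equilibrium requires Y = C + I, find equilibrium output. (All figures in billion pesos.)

MPC = (470 − 330)/(600 − 400) = 140/200 = 0.7
a = 330 − 0.7(400) = 50
Equilibrium: Y = 50 + 0.7Y + 2230
0.3Y = 2280, so Y = 2280/0.3 = 7600

Y = 7600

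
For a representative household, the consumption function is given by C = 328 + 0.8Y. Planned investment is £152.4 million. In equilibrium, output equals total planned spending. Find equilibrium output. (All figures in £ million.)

Y = C + I = 328 + 0.8Y + 152.4
Y − 0.8Y = 480.4
0.2Y = 480.4, so Y = 480.4/0.2 = 2402

Y = 2402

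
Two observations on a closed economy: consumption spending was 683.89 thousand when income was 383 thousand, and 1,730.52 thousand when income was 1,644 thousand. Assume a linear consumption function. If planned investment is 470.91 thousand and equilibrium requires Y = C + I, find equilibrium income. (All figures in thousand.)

MPC = (1730.52 − 683.89)/(1644 − 383) = 1046.63/1261 = 0.83
a = 683.89 − 0.83(383) = 366
Equilibrium: Y = 366 + 0.83Y + 470.91
0.17Y = 836.91, so Y = 836.91/0.17 = 4923

Y = 4923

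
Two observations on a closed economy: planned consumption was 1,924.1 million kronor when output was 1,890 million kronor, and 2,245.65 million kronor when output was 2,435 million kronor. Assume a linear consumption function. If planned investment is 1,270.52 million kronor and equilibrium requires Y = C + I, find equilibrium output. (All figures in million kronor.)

MPC = (2245.65 − 1924.1)/(2435 − 1890) = 321.55/545 = 0.59
a = 1924.1 − 0.59(1890) = 809
Equilibrium: Y = 809 + 0.59Y + 1270.52
0.41Y = 2079.52, so Y = 2079.52/0.41 = 5072

Y = 5072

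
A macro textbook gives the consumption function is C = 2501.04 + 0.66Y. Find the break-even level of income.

Y = 7356

At break-even, C = Y: 2501.04 + 0.66Y = Y
0.34Y = 2501.04, so Y = 2501.04/0.34 = 7356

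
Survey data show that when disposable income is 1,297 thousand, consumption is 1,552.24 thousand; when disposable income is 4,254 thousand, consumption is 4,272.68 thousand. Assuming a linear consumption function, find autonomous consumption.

MPC = ΔC/ΔY = (4272.68 − 1552.24)/(4254 − 1297) = 2720.44/2957 = 0.92
a = C − MPC·Y = 1552.24 − 0.92(1297) = 1552.24 − 1193.24 = 359

a = 359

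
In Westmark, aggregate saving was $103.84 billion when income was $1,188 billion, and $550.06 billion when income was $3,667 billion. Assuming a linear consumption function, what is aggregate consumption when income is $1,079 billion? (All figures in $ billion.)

C = 994.78

MPS = ΔS/ΔY = (550.06 − 103.84)/(3667 − 1188) = 446.22/2479 = 0.18
MPC = 1 − MPS = 0.82
Autonomous saving = 103.84 − 0.18(1188) = -110, so a = 110
C = 110 + 0.82(1079) = 110 + 884.78 = 994.78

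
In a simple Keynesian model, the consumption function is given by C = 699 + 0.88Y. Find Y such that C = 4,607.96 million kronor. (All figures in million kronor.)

Y = 4442

699 + 0.88Y = 4607.96
0.88Y = 3908.96, so Y = 3908.96/0.88 = 4442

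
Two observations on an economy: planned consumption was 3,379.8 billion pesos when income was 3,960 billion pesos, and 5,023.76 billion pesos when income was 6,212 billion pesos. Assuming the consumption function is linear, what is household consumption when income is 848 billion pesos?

C = 1108.04

MPC = (5023.76 − 3379.8)/(6212 − 3960) = 1643.96/2252 = 0.73
a = 3379.8 − 0.73(3960) = 3379.8 − 2890.8 = 489
C = 489 + 0.73(848) = 489 + 619.04 = 1108.04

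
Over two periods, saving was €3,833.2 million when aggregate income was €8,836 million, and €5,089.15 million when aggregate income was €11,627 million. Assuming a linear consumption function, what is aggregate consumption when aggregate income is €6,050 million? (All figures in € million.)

C = 3470.5

MPS = ΔS/ΔY = (5089.15 − 3833.2)/(11627 − 8836) = 1255.95/2791 = 0.45
MPC = 1 − MPS = 0.55
Autonomous saving = 3833.2 − 0.45(8836) = -143, so a = 143
C = 143 + 0.55(6050) = 143 + 3327.5 = 3470.5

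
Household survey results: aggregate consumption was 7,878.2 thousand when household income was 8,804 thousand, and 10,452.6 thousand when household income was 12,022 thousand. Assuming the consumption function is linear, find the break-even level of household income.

Y = 4175

MPC = (10452.6 − 7878.2)/(12022 − 8804) = 2574.4/3218 = 0.8
a = 7878.2 − 0.8(8804) = 7878.2 − 7043.2 = 835
Break-even: Y = a/(1−MPC) = 835/0.2 = 4175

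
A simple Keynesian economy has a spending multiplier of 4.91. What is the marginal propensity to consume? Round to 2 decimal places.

MPC = 0.80

k = 1/(1 − MPC), so 1 − MPC = 1/k = 1/4.91 = 0.2037
MPC = 1 − 0.2037 = 0.80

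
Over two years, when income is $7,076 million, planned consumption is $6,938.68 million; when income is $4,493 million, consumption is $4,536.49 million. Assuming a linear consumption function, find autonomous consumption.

a = 358

MPC = ΔC/ΔY = (6938.68 − 4536.49)/(7076 − 4493) = 2402.19/2583 = 0.93
a = C − MPC·Y = 4536.49 − 0.93(4493) = 4536.49 − 4178.49 = 358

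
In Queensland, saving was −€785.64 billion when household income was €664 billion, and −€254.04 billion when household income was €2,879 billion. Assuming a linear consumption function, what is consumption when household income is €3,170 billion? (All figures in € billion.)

MPS = ΔS/ΔY = (-254.04 − (-785.64))/(2879 − 664) = 531.6/2215 = 0.24
MPC = 1 − MPS = 0.76
Autonomous saving = -785.64 − 0.24(664) = -945, so a = 945
C = 945 + 0.76(3170) = 945 + 2409.2 = 3354.2

C = 3354.2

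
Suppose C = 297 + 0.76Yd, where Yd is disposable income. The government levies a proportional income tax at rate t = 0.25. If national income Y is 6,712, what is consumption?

Yd = (1 − 0.25)(6712) = 0.75(6712) = 5034
C = 297 + 0.76(5034) = 297 + 3825.84 = 4122.84

C = 4122.84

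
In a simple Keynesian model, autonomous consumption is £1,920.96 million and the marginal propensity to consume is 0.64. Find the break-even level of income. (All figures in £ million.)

At break-even, C = Y: 1920.96 + 0.64Y = Y
0.36Y = 1920.96, so Y = 1920.96/0.36 = 5336

Y = 5336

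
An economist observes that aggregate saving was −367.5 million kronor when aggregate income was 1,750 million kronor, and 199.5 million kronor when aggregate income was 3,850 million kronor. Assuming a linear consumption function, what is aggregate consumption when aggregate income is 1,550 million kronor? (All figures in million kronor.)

MPS = ΔS/ΔY = (199.5 − (-367.5))/(3850 − 1750) = 567/2100 = 0.27
MPC = 1 − MPS = 0.73
Autonomous saving = -367.5 − 0.27(1750) = -840, so a = 840
C = 840 + 0.73(1550) = 840 + 1131.5 = 1971.5

C = 1971.5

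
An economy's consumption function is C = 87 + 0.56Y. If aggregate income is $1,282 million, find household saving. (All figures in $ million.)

S = 477.08

C = 87 + 0.56(1282) = 87 + 717.92 = 804.92
S = Y − C = 1282 − 804.92 = 477.08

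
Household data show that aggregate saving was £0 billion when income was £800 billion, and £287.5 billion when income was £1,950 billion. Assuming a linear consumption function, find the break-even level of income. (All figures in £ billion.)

Y = 800

MPS = ΔS/ΔY = (287.5 − 0)/(1950 − 800) = 287.5/1150 = 0.25
MPC = 1 − MPS = 0.75
From S(800) = 0: −a + 0.25(800) = 0, so a = 200 − 0 = 200
Break-even (S = 0): Y = a/MPS = 200/0.25 = 800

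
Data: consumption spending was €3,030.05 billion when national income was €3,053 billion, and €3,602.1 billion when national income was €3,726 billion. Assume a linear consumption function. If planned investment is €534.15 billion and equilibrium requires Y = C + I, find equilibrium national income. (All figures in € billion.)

MPC = (3602.1 − 3030.05)/(3726 − 3053) = 572.05/673 = 0.85
a = 3030.05 − 0.85(3053) = 435
Equilibrium: Y = 435 + 0.85Y + 534.15
0.15Y = 969.15, so Y = 969.15/0.15 = 6461

Y = 6461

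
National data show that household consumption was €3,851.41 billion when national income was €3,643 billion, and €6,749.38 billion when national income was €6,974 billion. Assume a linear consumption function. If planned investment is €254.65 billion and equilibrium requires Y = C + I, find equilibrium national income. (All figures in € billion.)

Y = 7205

MPC = (6749.38 − 3851.41)/(6974 − 3643) = 2897.97/3331 = 0.87
a = 3851.41 − 0.87(3643) = 682
Equilibrium: Y = 682 + 0.87Y + 254.65
0.13Y = 936.65, so Y = 936.65/0.13 = 7205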